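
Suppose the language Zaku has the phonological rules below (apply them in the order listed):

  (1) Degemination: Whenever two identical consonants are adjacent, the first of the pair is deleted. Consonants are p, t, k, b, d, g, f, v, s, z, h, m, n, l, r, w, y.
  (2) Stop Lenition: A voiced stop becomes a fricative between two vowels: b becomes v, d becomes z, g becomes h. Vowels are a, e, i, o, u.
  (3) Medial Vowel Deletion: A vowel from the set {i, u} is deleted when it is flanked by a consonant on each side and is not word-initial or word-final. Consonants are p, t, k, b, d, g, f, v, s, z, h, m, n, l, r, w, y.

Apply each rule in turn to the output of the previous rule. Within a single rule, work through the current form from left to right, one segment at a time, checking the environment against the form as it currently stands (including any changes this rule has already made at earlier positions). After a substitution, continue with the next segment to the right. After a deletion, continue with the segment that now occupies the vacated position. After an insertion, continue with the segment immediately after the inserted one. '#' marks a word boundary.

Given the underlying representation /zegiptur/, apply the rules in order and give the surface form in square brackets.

[zehptr]

(1) Degemination: no change — [zegiptur]
(2) Stop Lenition: [zegiptur] → [zehiptur]
(3) Medial Vowel Deletion: [zehiptur] → [zehptr]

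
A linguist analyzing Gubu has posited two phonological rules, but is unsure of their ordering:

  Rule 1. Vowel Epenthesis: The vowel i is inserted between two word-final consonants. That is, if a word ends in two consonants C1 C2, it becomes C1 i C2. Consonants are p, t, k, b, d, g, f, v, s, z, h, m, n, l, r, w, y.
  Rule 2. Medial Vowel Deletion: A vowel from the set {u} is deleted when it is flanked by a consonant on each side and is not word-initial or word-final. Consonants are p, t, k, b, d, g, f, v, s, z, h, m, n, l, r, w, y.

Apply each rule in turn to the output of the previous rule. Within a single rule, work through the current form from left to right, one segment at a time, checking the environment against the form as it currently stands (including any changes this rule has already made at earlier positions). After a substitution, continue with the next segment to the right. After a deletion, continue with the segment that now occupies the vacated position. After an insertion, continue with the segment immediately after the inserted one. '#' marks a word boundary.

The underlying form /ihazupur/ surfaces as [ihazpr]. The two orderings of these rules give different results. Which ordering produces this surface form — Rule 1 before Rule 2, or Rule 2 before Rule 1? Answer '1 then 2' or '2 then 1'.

1 then 2

Order 1 then 2:
  1 Vowel Epenthesis: no change — [ihazupur]
  2 Medial Vowel Deletion: [ihazupur] → [ihazpr]
  result: [ihazpr]
Order 2 then 1:
  2 Medial Vowel Deletion: [ihazupur] → [ihazpr]
  1 Vowel Epenthesis: [ihazpr] → [ihazpir]
  result: [ihazpir]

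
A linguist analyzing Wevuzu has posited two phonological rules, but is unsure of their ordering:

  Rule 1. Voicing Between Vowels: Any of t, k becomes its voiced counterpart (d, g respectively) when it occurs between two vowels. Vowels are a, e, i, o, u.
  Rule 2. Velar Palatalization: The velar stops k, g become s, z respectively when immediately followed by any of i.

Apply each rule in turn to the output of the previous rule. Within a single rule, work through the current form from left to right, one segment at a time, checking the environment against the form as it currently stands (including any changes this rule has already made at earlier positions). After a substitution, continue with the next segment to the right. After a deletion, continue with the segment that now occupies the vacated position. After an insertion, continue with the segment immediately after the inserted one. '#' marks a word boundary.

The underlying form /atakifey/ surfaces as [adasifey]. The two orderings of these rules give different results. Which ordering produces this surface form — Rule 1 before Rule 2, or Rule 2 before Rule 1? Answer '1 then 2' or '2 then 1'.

2 then 1

Order 1 then 2:
  1 Voicing Between Vowels: [atakifey] → [adagifey]
  2 Velar Palatalization: [adagifey] → [adazifey]
  result: [adazifey]
Order 2 then 1:
  2 Velar Palatalization: [atakifey] → [atasifey]
  1 Voicing Between Vowels: [atasifey] → [adasifey]
  result: [adasifey]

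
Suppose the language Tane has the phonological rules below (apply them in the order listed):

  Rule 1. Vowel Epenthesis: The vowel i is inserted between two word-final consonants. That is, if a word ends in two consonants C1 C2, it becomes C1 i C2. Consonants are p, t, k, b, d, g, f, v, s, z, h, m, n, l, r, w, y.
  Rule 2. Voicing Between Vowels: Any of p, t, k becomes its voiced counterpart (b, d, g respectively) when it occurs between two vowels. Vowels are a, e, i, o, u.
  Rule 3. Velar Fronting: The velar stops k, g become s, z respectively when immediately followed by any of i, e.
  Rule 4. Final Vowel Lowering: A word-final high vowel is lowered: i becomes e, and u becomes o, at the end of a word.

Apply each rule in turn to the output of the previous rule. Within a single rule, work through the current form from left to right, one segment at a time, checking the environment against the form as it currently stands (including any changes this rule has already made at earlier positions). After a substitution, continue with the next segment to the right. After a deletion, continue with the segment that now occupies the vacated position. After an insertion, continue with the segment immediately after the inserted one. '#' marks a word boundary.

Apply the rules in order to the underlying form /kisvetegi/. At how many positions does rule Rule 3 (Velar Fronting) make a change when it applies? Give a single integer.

2

Rule 1 Vowel Epenthesis: no change — [kisvetegi]
Rule 2 Voicing Between Vowels: [kisvetegi] → [kisvedegi]
Rule 3 Velar Fronting: [kisvedegi] → [sisvedezi]
Rule 4 Final Vowel Lowering: [sisvedezi] → [sisvedeze]
Rule Rule 3 changed 2 position(s).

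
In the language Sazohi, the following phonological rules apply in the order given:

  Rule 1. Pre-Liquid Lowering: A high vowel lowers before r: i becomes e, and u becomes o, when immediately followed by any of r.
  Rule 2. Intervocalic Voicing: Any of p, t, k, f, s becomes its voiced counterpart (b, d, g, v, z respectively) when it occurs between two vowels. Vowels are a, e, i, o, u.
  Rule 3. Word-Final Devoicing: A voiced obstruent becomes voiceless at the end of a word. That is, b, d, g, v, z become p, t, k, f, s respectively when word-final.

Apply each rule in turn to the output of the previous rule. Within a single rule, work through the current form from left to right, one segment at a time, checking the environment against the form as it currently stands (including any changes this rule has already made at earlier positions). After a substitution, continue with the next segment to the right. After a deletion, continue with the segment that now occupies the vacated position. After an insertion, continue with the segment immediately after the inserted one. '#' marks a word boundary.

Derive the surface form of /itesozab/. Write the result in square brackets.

[idezozap]

Rule 1 Pre-Liquid Lowering: no change — [itesozab]
Rule 2 Intervocalic Voicing: [itesozab] → [idezozab]
Rule 3 Word-Final Devoicing: [idezozab] → [idezozap]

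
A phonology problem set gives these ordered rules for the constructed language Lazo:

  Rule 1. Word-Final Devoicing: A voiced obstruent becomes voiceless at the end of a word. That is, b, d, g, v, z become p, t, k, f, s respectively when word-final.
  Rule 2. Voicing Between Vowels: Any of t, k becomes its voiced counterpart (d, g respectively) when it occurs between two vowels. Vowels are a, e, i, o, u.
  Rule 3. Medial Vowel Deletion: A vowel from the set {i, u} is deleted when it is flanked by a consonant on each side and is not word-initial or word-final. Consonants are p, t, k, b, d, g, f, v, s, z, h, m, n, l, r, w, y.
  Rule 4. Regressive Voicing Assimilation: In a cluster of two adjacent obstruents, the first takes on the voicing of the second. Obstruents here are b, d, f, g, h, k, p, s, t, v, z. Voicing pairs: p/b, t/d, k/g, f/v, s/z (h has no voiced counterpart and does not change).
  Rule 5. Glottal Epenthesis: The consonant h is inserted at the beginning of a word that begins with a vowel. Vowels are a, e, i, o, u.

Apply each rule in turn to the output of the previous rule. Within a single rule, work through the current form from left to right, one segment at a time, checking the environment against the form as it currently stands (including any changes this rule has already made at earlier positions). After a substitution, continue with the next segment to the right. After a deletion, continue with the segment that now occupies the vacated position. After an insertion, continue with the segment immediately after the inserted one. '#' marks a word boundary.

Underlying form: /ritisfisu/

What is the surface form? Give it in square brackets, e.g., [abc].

[rtsfsu]

Rule 1 Word-Final Devoicing: no change — [ritisfisu]
Rule 2 Voicing Between Vowels: [ritisfisu] → [ridisfisu]
Rule 3 Medial Vowel Deletion: [ridisfisu] → [rdsfsu]
Rule 4 Regressive Voicing Assimilation: [rdsfsu] → [rtsfsu]
Rule 5 Glottal Epenthesis: no change — [rtsfsu]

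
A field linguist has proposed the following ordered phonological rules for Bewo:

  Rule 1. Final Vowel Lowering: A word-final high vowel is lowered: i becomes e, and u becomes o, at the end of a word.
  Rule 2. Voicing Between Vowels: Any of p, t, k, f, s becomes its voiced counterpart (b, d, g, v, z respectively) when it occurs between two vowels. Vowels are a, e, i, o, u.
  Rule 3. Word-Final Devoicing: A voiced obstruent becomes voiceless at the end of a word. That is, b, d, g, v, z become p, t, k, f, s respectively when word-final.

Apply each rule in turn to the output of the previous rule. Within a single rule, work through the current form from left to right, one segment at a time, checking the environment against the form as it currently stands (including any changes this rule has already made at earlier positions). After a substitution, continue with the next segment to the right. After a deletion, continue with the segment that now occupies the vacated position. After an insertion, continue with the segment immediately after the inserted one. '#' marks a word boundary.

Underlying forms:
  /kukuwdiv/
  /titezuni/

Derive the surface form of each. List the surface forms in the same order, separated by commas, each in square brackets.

/kukuwdiv/:
  Rule 1 Final Vowel Lowering: no change — [kukuwdiv]
  Rule 2 Voicing Between Vowels: [kukuwdiv] → [kuguwdiv]
  Rule 3 Word-Final Devoicing: [kuguwdiv] → [kuguwdif]
/titezuni/:
  Rule 1 Final Vowel Lowering: [titezuni] → [titezune]
  Rule 2 Voicing Between Vowels: [titezune] → [tidezune]
  Rule 3 Word-Final Devoicing: no change — [tidezune]

[kuguwdif], [tidezune]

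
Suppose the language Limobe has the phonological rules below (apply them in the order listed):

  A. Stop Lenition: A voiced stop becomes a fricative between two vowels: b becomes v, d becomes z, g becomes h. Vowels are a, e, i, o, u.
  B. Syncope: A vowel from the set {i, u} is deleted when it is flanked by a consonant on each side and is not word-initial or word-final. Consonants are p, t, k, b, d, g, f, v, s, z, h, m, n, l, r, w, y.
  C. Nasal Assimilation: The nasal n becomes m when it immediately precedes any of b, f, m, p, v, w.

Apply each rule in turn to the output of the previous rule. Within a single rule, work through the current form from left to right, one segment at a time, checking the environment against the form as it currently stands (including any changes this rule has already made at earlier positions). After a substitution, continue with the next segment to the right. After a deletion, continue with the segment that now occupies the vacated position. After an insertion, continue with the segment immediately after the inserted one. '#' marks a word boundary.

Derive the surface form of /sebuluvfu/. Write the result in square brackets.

[sevlvfu]

A Stop Lenition: [sebuluvfu] → [sevuluvfu]
B Syncope: [sevuluvfu] → [sevlvfu]
C Nasal Assimilation: no change — [sevlvfu]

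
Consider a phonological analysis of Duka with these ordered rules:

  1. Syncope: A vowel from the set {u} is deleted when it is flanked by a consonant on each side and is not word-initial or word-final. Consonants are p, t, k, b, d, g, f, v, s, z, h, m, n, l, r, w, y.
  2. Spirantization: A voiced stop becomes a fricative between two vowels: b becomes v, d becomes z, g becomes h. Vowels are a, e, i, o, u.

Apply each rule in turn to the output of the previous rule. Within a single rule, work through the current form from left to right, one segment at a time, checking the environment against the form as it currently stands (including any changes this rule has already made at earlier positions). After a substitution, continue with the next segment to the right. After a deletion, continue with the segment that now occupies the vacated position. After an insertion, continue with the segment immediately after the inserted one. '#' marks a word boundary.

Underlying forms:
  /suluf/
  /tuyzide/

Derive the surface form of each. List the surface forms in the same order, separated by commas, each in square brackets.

/suluf/:
  1 Syncope: [suluf] → [slf]
  2 Spirantization: no change — [slf]
/tuyzide/:
  1 Syncope: [tuyzide] → [tyzide]
  2 Spirantization: [tyzide] → [tyzize]

[slf], [tyzize]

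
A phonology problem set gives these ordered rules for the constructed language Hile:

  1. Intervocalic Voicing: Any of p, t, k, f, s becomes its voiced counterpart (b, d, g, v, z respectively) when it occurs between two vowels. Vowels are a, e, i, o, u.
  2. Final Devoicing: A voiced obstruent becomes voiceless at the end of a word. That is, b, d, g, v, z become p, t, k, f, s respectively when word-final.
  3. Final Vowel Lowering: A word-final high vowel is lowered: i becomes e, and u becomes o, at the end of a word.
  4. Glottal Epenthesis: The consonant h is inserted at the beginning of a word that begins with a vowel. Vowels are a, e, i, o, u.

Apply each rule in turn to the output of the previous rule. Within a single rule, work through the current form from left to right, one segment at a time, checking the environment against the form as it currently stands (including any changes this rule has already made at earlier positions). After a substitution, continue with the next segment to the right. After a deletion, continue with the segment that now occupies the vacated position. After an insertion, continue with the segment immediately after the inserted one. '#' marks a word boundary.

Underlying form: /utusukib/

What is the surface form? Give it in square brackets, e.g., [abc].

[huduzugip]

1 Intervocalic Voicing: [utusukib] → [uduzugib]
2 Final Devoicing: [uduzugib] → [uduzugip]
3 Final Vowel Lowering: no change — [uduzugip]
4 Glottal Epenthesis: [uduzugip] → [huduzugip]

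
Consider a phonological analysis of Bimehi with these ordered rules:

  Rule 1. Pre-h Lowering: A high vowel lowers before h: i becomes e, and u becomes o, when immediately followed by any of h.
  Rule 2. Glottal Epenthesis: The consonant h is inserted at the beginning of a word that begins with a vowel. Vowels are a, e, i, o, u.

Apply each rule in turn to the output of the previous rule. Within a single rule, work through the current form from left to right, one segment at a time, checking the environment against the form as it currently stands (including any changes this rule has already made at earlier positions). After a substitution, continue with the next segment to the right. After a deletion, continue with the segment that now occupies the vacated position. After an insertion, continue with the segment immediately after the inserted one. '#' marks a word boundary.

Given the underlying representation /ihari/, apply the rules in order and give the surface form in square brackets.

Rule 1 Pre-h Lowering: [ihari] → [ehari]
Rule 2 Glottal Epenthesis: [ehari] → [hehari]

[hehari]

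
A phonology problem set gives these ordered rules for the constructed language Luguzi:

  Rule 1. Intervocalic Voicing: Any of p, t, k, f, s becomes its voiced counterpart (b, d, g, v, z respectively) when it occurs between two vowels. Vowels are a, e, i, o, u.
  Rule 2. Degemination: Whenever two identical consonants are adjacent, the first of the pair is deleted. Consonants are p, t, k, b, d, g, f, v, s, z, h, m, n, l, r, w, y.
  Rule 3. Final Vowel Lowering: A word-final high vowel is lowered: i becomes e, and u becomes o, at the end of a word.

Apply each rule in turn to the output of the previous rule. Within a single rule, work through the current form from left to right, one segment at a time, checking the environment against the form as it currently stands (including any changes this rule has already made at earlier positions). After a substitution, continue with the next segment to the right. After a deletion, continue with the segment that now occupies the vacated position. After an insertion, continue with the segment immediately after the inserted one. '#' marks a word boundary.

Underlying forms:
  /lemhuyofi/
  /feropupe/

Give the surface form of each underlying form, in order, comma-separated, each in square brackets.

[lemhuyove], [ferobube]

/lemhuyofi/:
  Rule 1 Intervocalic Voicing: [lemhuyofi] → [lemhuyovi]
  Rule 2 Degemination: no change — [lemhuyovi]
  Rule 3 Final Vowel Lowering: [lemhuyovi] → [lemhuyove]
/feropupe/:
  Rule 1 Intervocalic Voicing: [feropupe] → [ferobube]
  Rule 2 Degemination: no change — [ferobube]
  Rule 3 Final Vowel Lowering: no change — [ferobube]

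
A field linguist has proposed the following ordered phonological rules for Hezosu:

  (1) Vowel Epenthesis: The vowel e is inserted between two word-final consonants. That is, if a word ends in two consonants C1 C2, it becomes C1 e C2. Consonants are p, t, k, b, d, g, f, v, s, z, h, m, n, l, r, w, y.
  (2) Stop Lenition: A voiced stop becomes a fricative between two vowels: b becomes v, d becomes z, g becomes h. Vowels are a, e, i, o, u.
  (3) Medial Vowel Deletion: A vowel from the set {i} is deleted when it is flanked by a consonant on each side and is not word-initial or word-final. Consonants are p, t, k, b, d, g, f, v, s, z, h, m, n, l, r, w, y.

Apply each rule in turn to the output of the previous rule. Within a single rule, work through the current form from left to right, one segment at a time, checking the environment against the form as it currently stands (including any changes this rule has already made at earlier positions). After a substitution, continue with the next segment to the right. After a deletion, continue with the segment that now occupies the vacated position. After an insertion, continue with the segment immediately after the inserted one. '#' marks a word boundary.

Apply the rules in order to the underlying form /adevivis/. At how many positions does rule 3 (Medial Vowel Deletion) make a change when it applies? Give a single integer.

2

(1) Vowel Epenthesis: no change — [adevivis]
(2) Stop Lenition: [adevivis] → [azevivis]
(3) Medial Vowel Deletion: [azevivis] → [azevvs]
Rule 3 changed 2 position(s).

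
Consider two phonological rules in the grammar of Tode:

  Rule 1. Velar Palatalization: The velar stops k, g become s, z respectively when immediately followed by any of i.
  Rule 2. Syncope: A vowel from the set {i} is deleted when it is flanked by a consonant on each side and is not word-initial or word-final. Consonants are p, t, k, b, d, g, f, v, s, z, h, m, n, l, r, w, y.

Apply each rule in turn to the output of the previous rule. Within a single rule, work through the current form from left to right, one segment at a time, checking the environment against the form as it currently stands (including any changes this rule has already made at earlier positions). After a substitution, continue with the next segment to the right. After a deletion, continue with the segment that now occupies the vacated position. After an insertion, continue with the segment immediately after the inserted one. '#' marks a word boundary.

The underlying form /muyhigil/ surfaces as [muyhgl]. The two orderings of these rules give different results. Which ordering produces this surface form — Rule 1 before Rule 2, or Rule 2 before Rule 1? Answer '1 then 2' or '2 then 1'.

2 then 1

Order 1 then 2:
  1 Velar Palatalization: [muyhigil] → [muyhizil]
  2 Syncope: [muyhizil] → [muyhzl]
  result: [muyhzl]
Order 2 then 1:
  2 Syncope: [muyhigil] → [muyhgl]
  1 Velar Palatalization: no change — [muyhgl]
  result: [muyhgl]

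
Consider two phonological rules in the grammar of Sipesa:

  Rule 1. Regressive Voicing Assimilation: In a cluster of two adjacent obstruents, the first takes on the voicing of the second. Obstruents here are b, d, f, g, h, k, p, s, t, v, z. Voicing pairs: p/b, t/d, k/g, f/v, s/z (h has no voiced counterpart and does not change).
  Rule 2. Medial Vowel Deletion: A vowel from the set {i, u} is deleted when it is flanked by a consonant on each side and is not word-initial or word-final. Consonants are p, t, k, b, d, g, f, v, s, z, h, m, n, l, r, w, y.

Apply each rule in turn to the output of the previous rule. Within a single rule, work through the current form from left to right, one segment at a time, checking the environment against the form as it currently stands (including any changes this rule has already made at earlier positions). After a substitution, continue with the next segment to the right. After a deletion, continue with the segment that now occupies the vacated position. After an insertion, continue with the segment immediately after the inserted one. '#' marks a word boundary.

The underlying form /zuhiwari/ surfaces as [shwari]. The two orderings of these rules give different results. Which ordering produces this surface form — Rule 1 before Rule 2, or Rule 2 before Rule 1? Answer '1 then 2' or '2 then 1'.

Order 1 then 2:
  1 Regressive Voicing Assimilation: no change — [zuhiwari]
  2 Medial Vowel Deletion: [zuhiwari] → [zhwari]
  result: [zhwari]
Order 2 then 1:
  2 Medial Vowel Deletion: [zuhiwari] → [zhwari]
  1 Regressive Voicing Assimilation: [zhwari] → [shwari]
  result: [shwari]

2 then 1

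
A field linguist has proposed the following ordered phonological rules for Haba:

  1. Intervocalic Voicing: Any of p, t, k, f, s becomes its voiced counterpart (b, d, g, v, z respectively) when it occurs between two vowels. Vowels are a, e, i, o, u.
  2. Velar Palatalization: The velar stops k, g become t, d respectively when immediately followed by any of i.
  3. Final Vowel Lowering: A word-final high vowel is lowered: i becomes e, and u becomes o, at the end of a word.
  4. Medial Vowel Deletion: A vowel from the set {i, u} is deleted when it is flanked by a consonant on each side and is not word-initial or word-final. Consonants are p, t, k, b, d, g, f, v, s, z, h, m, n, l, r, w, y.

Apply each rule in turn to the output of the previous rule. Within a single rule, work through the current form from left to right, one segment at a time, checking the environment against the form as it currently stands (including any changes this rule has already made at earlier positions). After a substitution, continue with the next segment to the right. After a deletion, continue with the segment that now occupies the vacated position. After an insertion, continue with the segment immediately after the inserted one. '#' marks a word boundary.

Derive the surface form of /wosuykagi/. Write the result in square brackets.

1 Intervocalic Voicing: [wosuykagi] → [wozuykagi]
2 Velar Palatalization: [wozuykagi] → [wozuykadi]
3 Final Vowel Lowering: [wozuykadi] → [wozuykade]
4 Medial Vowel Deletion: [wozuykade] → [wozykade]

[wozykade]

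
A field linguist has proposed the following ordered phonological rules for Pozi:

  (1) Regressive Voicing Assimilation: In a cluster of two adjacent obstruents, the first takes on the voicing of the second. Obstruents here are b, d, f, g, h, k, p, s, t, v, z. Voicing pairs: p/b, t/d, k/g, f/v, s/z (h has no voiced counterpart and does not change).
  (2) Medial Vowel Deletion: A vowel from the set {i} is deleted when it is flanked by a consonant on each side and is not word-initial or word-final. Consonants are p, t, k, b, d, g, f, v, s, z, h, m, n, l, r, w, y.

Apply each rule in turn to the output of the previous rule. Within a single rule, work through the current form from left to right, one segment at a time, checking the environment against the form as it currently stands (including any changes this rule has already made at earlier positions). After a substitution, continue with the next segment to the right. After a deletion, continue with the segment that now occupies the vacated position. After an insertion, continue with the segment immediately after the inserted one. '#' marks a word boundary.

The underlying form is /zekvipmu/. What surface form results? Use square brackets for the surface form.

[zegvpmu]

(1) Regressive Voicing Assimilation: [zekvipmu] → [zegvipmu]
(2) Medial Vowel Deletion: [zegvipmu] → [zegvpmu]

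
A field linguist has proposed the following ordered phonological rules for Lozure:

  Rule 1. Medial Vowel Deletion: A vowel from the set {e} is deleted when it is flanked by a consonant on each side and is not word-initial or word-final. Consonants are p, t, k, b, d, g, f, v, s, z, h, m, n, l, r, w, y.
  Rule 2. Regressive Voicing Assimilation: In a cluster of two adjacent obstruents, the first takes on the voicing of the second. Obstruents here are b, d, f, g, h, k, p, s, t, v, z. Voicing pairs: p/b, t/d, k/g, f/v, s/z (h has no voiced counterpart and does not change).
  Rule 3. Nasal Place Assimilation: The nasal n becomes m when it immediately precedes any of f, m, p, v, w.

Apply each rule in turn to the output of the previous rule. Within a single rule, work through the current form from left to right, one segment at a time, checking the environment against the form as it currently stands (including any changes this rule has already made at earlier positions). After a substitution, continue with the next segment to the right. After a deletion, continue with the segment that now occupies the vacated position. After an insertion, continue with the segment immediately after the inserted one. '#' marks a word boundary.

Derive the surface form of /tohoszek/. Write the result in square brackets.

[tohozsk]

Rule 1 Medial Vowel Deletion: [tohoszek] → [tohoszk]
Rule 2 Regressive Voicing Assimilation: [tohoszk] → [tohozsk]
Rule 3 Nasal Place Assimilation: no change — [tohozsk]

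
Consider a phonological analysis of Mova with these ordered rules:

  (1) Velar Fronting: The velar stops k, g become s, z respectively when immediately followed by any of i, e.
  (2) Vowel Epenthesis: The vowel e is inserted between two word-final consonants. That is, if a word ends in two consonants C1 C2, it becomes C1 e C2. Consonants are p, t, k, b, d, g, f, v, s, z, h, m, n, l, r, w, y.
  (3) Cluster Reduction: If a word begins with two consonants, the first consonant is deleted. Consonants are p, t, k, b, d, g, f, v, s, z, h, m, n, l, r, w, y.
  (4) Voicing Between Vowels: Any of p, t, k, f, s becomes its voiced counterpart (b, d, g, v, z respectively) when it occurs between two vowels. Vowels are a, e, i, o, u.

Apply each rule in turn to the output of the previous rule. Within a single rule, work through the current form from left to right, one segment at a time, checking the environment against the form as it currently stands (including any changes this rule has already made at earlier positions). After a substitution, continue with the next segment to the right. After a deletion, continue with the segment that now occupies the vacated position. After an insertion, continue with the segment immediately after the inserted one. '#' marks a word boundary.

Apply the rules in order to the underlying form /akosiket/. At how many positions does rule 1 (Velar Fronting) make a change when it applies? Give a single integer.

1

(1) Velar Fronting: [akosiket] → [akosiset]
(2) Vowel Epenthesis: no change — [akosiset]
(3) Cluster Reduction: no change — [akosiset]
(4) Voicing Between Vowels: [akosiset] → [agozizet]
Rule 1 changed 1 position(s).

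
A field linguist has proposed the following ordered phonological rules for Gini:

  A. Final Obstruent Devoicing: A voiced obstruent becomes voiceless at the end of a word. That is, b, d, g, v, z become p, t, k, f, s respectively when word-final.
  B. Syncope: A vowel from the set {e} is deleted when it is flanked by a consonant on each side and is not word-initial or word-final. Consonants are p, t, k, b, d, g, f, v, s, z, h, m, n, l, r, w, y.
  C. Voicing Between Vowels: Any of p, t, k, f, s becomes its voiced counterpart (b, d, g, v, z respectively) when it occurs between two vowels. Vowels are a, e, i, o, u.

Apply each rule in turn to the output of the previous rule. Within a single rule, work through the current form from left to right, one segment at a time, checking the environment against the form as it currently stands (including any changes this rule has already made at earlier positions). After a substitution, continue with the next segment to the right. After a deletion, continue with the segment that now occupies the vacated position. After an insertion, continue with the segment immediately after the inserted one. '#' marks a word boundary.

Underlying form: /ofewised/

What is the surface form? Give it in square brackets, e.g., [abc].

A Final Obstruent Devoicing: [ofewised] → [ofewiset]
B Syncope: [ofewiset] → [ofwist]
C Voicing Between Vowels: no change — [ofwist]

[ofwist]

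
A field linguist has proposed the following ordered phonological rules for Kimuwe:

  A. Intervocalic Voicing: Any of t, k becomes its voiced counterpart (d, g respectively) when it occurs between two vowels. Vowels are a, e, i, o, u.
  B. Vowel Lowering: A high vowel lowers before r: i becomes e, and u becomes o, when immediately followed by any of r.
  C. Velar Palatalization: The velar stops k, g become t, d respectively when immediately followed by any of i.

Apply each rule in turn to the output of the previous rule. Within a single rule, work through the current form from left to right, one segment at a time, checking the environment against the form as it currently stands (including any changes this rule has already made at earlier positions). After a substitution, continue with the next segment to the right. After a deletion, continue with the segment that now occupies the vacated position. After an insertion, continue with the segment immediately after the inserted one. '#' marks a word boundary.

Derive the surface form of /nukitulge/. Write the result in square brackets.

A Intervocalic Voicing: [nukitulge] → [nugidulge]
B Vowel Lowering: no change — [nugidulge]
C Velar Palatalization: [nugidulge] → [nudidulge]

[nudidulge]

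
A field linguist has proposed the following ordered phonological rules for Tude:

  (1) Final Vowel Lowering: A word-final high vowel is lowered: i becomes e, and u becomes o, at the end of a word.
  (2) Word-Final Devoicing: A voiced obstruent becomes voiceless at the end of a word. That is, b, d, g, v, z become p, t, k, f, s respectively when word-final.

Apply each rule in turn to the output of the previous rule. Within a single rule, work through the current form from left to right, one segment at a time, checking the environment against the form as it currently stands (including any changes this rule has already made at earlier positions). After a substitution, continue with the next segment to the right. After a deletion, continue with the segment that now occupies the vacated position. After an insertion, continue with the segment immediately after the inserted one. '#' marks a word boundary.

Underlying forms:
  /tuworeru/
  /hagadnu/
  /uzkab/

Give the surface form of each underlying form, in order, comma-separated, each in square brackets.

/tuworeru/:
  (1) Final Vowel Lowering: [tuworeru] → [tuworero]
  (2) Word-Final Devoicing: no change — [tuworero]
/hagadnu/:
  (1) Final Vowel Lowering: [hagadnu] → [hagadno]
  (2) Word-Final Devoicing: no change — [hagadno]
/uzkab/:
  (1) Final Vowel Lowering: no change — [uzkab]
  (2) Word-Final Devoicing: [uzkab] → [uzkap]

[tuworero], [hagadno], [uzkap]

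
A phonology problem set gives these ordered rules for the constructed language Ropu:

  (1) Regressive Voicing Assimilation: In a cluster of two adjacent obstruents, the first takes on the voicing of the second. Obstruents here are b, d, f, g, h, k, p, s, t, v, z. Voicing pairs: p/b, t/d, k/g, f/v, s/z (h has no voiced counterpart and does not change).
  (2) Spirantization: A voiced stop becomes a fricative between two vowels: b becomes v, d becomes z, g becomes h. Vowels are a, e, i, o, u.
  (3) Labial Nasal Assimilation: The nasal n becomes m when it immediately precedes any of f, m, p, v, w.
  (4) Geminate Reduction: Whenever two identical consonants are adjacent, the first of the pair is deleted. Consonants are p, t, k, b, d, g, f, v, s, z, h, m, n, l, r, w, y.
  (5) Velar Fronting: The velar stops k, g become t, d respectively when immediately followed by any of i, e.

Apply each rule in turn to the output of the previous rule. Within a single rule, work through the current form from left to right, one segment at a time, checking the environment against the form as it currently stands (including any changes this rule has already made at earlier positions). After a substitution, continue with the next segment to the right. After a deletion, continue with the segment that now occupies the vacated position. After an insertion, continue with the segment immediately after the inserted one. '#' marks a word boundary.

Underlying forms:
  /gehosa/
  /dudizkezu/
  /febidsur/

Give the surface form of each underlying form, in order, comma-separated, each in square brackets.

/gehosa/:
  (1) Regressive Voicing Assimilation: no change — [gehosa]
  (2) Spirantization: no change — [gehosa]
  (3) Labial Nasal Assimilation: no change — [gehosa]
  (4) Geminate Reduction: no change — [gehosa]
  (5) Velar Fronting: [gehosa] → [dehosa]
/dudizkezu/:
  (1) Regressive Voicing Assimilation: [dudizkezu] → [dudiskezu]
  (2) Spirantization: [dudiskezu] → [duziskezu]
  (3) Labial Nasal Assimilation: no change — [duziskezu]
  (4) Geminate Reduction: no change — [duziskezu]
  (5) Velar Fronting: [duziskezu] → [duzistezu]
/febidsur/:
  (1) Regressive Voicing Assimilation: [febidsur] → [febitsur]
  (2) Spirantization: [febitsur] → [fevitsur]
  (3) Labial Nasal Assimilation: no change — [fevitsur]
  (4) Geminate Reduction: no change — [fevitsur]
  (5) Velar Fronting: no change — [fevitsur]

[dehosa], [duzistezu], [fevitsur]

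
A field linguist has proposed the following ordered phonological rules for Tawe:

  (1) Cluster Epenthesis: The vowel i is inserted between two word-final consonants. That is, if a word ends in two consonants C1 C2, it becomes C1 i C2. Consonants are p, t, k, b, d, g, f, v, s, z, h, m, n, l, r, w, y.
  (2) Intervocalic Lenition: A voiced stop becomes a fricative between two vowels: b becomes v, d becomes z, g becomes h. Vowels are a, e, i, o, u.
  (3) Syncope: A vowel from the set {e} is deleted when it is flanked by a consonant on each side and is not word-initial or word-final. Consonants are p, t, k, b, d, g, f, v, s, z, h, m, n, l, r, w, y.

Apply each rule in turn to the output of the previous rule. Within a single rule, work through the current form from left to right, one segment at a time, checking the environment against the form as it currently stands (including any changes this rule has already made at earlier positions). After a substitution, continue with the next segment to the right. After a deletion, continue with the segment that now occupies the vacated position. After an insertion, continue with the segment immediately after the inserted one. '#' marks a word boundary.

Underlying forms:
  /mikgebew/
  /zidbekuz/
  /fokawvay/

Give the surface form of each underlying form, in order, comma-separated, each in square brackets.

/mikgebew/:
  (1) Cluster Epenthesis: no change — [mikgebew]
  (2) Intervocalic Lenition: [mikgebew] → [mikgevew]
  (3) Syncope: [mikgevew] → [mikgvw]
/zidbekuz/:
  (1) Cluster Epenthesis: no change — [zidbekuz]
  (2) Intervocalic Lenition: no change — [zidbekuz]
  (3) Syncope: [zidbekuz] → [zidbkuz]
/fokawvay/:
  (1) Cluster Epenthesis: no change — [fokawvay]
  (2) Intervocalic Lenition: no change — [fokawvay]
  (3) Syncope: no change — [fokawvay]

[mikgvw], [zidbkuz], [fokawvay]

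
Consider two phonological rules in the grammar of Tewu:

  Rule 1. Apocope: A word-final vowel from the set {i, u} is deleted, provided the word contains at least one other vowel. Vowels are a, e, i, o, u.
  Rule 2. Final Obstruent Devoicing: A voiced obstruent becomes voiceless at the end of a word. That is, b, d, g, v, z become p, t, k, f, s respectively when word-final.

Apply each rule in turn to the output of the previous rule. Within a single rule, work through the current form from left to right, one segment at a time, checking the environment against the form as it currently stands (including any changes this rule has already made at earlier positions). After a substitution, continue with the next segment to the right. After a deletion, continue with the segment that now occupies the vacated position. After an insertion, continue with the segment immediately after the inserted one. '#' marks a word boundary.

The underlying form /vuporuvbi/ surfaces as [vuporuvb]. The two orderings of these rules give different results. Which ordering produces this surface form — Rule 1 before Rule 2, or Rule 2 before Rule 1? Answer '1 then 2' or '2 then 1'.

2 then 1

Order 1 then 2:
  1 Apocope: [vuporuvbi] → [vuporuvb]
  2 Final Obstruent Devoicing: [vuporuvb] → [vuporuvp]
  result: [vuporuvp]
Order 2 then 1:
  2 Final Obstruent Devoicing: no change — [vuporuvbi]
  1 Apocope: [vuporuvbi] → [vuporuvb]
  result: [vuporuvb]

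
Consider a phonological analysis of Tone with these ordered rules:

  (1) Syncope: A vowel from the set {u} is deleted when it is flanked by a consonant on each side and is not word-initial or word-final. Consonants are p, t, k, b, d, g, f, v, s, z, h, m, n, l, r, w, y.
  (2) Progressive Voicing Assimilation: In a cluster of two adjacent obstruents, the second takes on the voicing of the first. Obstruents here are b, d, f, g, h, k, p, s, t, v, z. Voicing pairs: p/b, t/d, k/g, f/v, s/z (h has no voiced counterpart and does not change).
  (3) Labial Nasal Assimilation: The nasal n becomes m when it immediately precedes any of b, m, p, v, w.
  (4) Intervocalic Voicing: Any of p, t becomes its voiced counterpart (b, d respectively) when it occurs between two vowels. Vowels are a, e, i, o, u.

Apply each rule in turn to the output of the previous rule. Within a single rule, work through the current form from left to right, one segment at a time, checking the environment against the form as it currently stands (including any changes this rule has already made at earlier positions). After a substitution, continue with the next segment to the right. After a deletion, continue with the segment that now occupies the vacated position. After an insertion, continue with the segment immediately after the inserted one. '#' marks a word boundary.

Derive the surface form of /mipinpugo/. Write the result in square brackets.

[mibimpko]

(1) Syncope: [mipinpugo] → [mipinpgo]
(2) Progressive Voicing Assimilation: [mipinpgo] → [mipinpko]
(3) Labial Nasal Assimilation: [mipinpko] → [mipimpko]
(4) Intervocalic Voicing: [mipimpko] → [mibimpko]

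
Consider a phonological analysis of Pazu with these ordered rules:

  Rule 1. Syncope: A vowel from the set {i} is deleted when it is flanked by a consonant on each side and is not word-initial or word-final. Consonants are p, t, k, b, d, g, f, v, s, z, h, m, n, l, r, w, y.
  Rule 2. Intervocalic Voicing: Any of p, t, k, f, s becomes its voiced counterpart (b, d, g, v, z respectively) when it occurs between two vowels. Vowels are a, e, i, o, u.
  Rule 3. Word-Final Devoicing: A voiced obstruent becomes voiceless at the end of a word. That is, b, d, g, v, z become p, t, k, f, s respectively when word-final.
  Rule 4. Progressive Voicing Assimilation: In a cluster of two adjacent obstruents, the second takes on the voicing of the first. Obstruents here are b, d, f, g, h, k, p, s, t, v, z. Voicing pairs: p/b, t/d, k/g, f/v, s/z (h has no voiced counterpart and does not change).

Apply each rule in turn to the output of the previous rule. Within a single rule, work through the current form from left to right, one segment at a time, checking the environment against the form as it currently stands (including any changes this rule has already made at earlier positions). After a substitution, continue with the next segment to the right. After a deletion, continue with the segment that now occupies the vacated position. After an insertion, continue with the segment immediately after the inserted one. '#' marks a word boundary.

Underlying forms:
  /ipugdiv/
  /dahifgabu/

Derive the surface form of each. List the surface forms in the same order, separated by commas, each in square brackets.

/ipugdiv/:
  Rule 1 Syncope: [ipugdiv] → [ipugdv]
  Rule 2 Intervocalic Voicing: [ipugdv] → [ibugdv]
  Rule 3 Word-Final Devoicing: [ibugdv] → [ibugdf]
  Rule 4 Progressive Voicing Assimilation: [ibugdf] → [ibugdv]
/dahifgabu/:
  Rule 1 Syncope: [dahifgabu] → [dahfgabu]
  Rule 2 Intervocalic Voicing: no change — [dahfgabu]
  Rule 3 Word-Final Devoicing: no change — [dahfgabu]
  Rule 4 Progressive Voicing Assimilation: [dahfgabu] → [dahfkabu]

[ibugdv], [dahfkabu]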